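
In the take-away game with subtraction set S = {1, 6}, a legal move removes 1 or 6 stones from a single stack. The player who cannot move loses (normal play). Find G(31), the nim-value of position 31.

1

n :  0  1  2  3  4  5  6  7  8  9 10 11 12 13 14 15 16 17 18 19 20 21 22 23 24 25 26 27 28 29 30 31
G :  0  1  0  1  0  1  2  0  1  0  1  0  1  2  0  1  0  1  0  1  2  0  1  0  1  0  1  2  0  1  0  1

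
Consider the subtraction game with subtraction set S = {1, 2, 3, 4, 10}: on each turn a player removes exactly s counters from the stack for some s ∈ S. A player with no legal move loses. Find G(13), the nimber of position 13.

2

G(0) = 0
G(1) = mex{0} = 1
G(2) = mex{1,0} = 2
G(3) = mex{2,1,0} = 3
G(4) = mex{3,2,1,0} = 4
G(5) = mex{4,3,2,1} = 0
G(6) = mex{0,4,3,2} = 1
G(7) = mex{1,0,4,3} = 2
G(8) = mex{2,1,0,4} = 3
G(9) = mex{3,2,1,0} = 4
G(10) = mex{4,3,2,1,0} = 5
G(11) = mex{5,4,3,2,1} = 0
G(12) = mex{0,5,4,3,2} = 1
G(13) = mex{1,0,5,4,3} = 2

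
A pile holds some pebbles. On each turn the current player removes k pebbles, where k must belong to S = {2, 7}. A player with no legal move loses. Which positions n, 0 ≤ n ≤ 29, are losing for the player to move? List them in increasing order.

0, 1, 4, 5, 9, 10, 13, 14, 18, 19, 22, 23, 27, 28

G(0) = 0
G(1) = mex{} = 0
G(2) = mex{0} = 1
G(3) = mex{0} = 1
G(4) = mex{1} = 0
G(5) = mex{1} = 0
G(6) = mex{0} = 1
G(7) = mex{0,0} = 1
G(8) = mex{1,0} = 2
G(9) = mex{1,1} = 0
G(10) = mex{2,1} = 0
G(11) = mex{0,0} = 1
G(12) = mex{0,0} = 1
G(13) = mex{1,1} = 0
G(14) = mex{1,1} = 0
G(15) = mex{0,2} = 1
G(16) = mex{0,0} = 1
G(17) = mex{1,0} = 2
G(18) = mex{1,1} = 0
G(19) = mex{2,1} = 0
G(20) = mex{0,0} = 1
G(21) = mex{0,0} = 1
G(22) = mex{1,1} = 0
G(23) = mex{1,1} = 0
G(24) = mex{0,2} = 1
G(25) = mex{0,0} = 1
G(26) = mex{1,0} = 2
G(27) = mex{1,1} = 0
G(28) = mex{2,1} = 0
G(29) = mex{0,0} = 1
P-positions are exactly the n with G(n) = 0.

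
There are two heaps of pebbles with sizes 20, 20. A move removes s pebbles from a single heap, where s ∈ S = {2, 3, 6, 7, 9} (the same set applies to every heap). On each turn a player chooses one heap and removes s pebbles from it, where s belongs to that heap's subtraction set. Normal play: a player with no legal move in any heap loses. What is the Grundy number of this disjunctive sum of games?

0

All heaps use S = {2, 3, 6, 7, 9}:
G(0) = 0
G(1) = mex{} = 0
G(2) = mex{0} = 1
G(3) = mex{0,0} = 1
G(4) = mex{1,0} = 2
G(5) = mex{1,1} = 0
G(6) = mex{2,1,0} = 3
G(7) = mex{0,2,0,0} = 1
G(8) = mex{3,0,1,0} = 2
G(9) = mex{1,3,1,1,0} = 2
G(10) = mex{2,1,2,1,0} = 3
G(11) = mex{2,2,0,2,1} = 3
G(12) = mex{3,2,3,0,1} = 4
G(13) = mex{3,3,1,3,2} = 0
G(14) = mex{4,3,2,1,0} = 5
G(15) = mex{0,4,2,2,3} = 1
G(16) = mex{5,0,3,2,1} = 4
G(17) = mex{1,5,3,3,2} = 0
G(18) = mex{4,1,4,3,2} = 0
G(19) = mex{0,4,0,4,3} = 1
G(20) = mex{0,0,5,0,3} = 1
Heap A: G(20) = 1.
Heap B: G(20) = 1.
Combined Grundy value = 1 ⊕ 1 = 0.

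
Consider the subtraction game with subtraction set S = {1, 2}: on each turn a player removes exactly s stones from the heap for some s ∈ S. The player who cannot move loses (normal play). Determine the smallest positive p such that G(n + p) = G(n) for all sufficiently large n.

G(0) = 0
G(1) = mex{0} = 1
G(2) = mex{1,0} = 2
G(3) = mex{2,1} = 0
G(4) = mex{0,2} = 1
G(5) = mex{1,0} = 2
G(6) = mex{2,1} = 0
G(7) = mex{0,2} = 1
G(8) = mex{1,0} = 2
G(9) = mex{2,1} = 0
G(10) = mex{0,2} = 1
G(11) = mex{1,0} = 2
G(12) = mex{2,1} = 0
G(13) = mex{0,2} = 1
G(14) = mex{1,0} = 2
G(n+3) = G(n) holds for n = 0,…,1 (a full window of length max(S) = 2), so the sequence is purely periodic with period 3.

3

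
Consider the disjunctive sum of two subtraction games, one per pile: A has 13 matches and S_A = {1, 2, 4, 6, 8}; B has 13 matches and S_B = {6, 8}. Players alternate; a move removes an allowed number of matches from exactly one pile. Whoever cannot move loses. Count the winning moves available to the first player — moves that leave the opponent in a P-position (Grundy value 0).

Pile A, S = {1, 2, 4, 6, 8}:
n :  0  1  2  3  4  5  6  7  8  9 10 11 12 13
G :  0  1  2  0  1  2  3  4  5  3  0  1  2  0
G_A(13) = 0.
Pile B, S = {6, 8}:
G(0) = 0
G(1) = mex{} = 0
G(2) = mex{} = 0
G(3) = mex{} = 0
G(4) = mex{} = 0
G(5) = mex{} = 0
G(6) = mex{0} = 1
G(7) = mex{0} = 1
G(8) = mex{0,0} = 1
G(9) = mex{0,0} = 1
G(10) = mex{0,0} = 1
G(11) = mex{0,0} = 1
G(12) = mex{1,0} = 2
G(13) = mex{1,0} = 2
G_B(13) = 2.
Combined Grundy value = 0 ⊕ 2 = 2.
A winning move leaves total XOR = 0, i.e. changes one component's Grundy value g to g ⊕ X where X is the current total.
Pile A: need g' = 0⊕2 = 2. Options: 13−1→G=2, 13−2→G=1, 13−4→G=3, 13−6→G=4, 13−8→G=2. Hits: 2.
Pile B: need g' = 2⊕2 = 0. Options: 13−6→G=1, 13−8→G=0. Hits: 1.

3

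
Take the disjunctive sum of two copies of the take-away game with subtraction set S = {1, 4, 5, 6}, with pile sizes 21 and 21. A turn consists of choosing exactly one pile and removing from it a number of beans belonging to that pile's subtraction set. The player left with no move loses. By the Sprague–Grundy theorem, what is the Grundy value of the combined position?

All piles use S = {1, 4, 5, 6}:
n :  0  1  2  3  4  5  6  7  8  9 10 11 12 13 14 15 16 17 18 19 20 21
G :  0  1  0  1  2  3  2  3  4  0  1  0  1  2  3  2  3  4  0  1  0  1
Pile A: G(21) = 1.
Pile B: G(21) = 1.
Combined Grundy value = 1 ⊕ 1 = 0.

0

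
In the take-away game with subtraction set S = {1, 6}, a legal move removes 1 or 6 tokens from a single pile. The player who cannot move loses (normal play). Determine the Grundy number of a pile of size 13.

G(0) = 0
G(1) = mex{0} = 1
G(2) = mex{1} = 0
G(3) = mex{0} = 1
G(4) = mex{1} = 0
G(5) = mex{0} = 1
G(6) = mex{1,0} = 2
G(7) = mex{2,1} = 0
G(8) = mex{0,0} = 1
G(9) = mex{1,1} = 0
G(10) = mex{0,0} = 1
G(11) = mex{1,1} = 0
G(12) = mex{0,2} = 1
G(13) = mex{1,0} = 2

2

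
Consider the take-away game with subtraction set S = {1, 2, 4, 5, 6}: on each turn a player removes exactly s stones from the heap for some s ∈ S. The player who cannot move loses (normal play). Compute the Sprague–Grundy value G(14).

1

G(0) = 0
G(1) = mex{0} = 1
G(2) = mex{1,0} = 2
G(3) = mex{2,1} = 0
G(4) = mex{0,2,0} = 1
G(5) = mex{1,0,1,0} = 2
G(6) = mex{2,1,2,1,0} = 3
G(7) = mex{3,2,0,2,1} = 4
G(8) = mex{4,3,1,0,2} = 5
G(9) = mex{5,4,2,1,0} = 3
G(10) = mex{3,5,3,2,1} = 0
G(11) = mex{0,3,4,3,2} = 1
G(12) = mex{1,0,5,4,3} = 2
G(13) = mex{2,1,3,5,4} = 0
G(14) = mex{0,2,0,3,5} = 1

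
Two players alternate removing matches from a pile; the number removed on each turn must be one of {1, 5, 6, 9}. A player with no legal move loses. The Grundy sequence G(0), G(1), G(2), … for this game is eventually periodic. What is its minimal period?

G(0) = 0
G(1) = mex{0} = 1
G(2) = mex{1} = 0
G(3) = mex{0} = 1
G(4) = mex{1} = 0
G(5) = mex{0,0} = 1
G(6) = mex{1,1,0} = 2
G(7) = mex{2,0,1} = 3
G(8) = mex{3,1,0} = 2
G(9) = mex{2,0,1,0} = 3
G(10) = mex{3,1,0,1} = 2
G(11) = mex{2,2,1,0} = 3
G(12) = mex{3,3,2,1} = 0
G(13) = mex{0,2,3,0} = 1
G(14) = mex{1,3,2,1} = 0
G(15) = mex{0,2,3,2} = 1
G(16) = mex{1,3,2,3} = 0
G(17) = mex{0,0,3,2} = 1
G(18) = mex{1,1,0,3} = 2
G(19) = mex{2,0,1,2} = 3
G(20) = mex{3,1,0,3} = 2
G(21) = mex{2,0,1,0} = 3
G(22) = mex{3,1,0,1} = 2
G(23) = mex{2,2,1,0} = 3
G(24) = mex{3,3,2,1} = 0
G(25) = mex{0,2,3,0} = 1
G(n+12) = G(n) holds for n = 0,…,8 (a full window of length max(S) = 9), so the sequence is purely periodic with period 12.

12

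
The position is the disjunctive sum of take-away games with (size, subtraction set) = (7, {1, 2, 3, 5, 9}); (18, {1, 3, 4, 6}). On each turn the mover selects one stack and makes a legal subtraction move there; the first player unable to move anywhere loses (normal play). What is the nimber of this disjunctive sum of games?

1

Stack A, S = {1, 2, 3, 5, 9}:
G(0) = 0
G(1) = mex{0} = 1
G(2) = mex{1,0} = 2
G(3) = mex{2,1,0} = 3
G(4) = mex{3,2,1} = 0
G(5) = mex{0,3,2,0} = 1
G(6) = mex{1,0,3,1} = 2
G(7) = mex{2,1,0,2} = 3
G_A(7) = 3.
Stack B, S = {1, 3, 4, 6}:
n :  0  1  2  3  4  5  6  7  8  9 10 11 12 13 14 15 16 17 18
G :  0  1  0  1  2  3  2  0  1  0  1  2  3  2  0  1  0  1  2
G_B(18) = 2.
Combined Grundy value = 3 ⊕ 2 = 1.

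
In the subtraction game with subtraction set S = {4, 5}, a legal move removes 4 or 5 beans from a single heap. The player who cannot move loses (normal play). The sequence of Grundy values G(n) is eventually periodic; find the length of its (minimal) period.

9

G(0) = 0
G(1) = mex{} = 0
G(2) = mex{} = 0
G(3) = mex{} = 0
G(4) = mex{0} = 1
G(5) = mex{0,0} = 1
G(6) = mex{0,0} = 1
G(7) = mex{0,0} = 1
G(8) = mex{1,0} = 2
G(9) = mex{1,1} = 0
G(10) = mex{1,1} = 0
G(11) = mex{1,1} = 0
G(12) = mex{2,1} = 0
G(13) = mex{0,2} = 1
G(14) = mex{0,0} = 1
G(15) = mex{0,0} = 1
G(16) = mex{0,0} = 1
G(17) = mex{1,0} = 2
G(18) = mex{1,1} = 0
G(19) = mex{1,1} = 0
G(n+9) = G(n) holds for n = 0,…,4 (a full window of length max(S) = 5), so the sequence is purely periodic with period 9.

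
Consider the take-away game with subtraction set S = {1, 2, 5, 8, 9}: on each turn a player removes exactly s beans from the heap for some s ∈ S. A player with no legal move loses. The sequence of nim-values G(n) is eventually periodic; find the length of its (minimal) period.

10

n :  0  1  2  3  4  5  6  7  8  9 10 11 12 13 14 15 16 17 18 19 20 21
G :  0  1  2  0  1  2  0  1  2  3  0  1  2  0  1  2  0  1  2  3  0  1
G(n+10) = G(n) holds for n = 0,…,8 (a full window of length max(S) = 9), so the sequence is purely periodic with period 10.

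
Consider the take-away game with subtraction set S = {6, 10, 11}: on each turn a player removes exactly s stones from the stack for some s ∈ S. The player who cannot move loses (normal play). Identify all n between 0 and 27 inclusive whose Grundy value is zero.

n :  0  1  2  3  4  5  6  7  8  9 10 11 12 13 14 15 16 17 18 19 20 21 22 23 24 25 26 27
G :  0  0  0  0  0  0  1  1  1  1  1  1  2  2  2  2  2  0  0  0  0  0  0  1  1  1  1  1
P-positions are exactly the n with G(n) = 0.

0, 1, 2, 3, 4, 5, 17, 18, 19, 20, 21, 22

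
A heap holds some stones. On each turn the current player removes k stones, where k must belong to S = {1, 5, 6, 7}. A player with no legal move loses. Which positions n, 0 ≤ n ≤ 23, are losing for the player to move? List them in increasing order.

0, 2, 4, 12, 14, 16

G(0) = 0
G(1) = mex{0} = 1
G(2) = mex{1} = 0
G(3) = mex{0} = 1
G(4) = mex{1} = 0
G(5) = mex{0,0} = 1
G(6) = mex{1,1,0} = 2
G(7) = mex{2,0,1,0} = 3
G(8) = mex{3,1,0,1} = 2
G(9) = mex{2,0,1,0} = 3
G(10) = mex{3,1,0,1} = 2
G(11) = mex{2,2,1,0} = 3
G(12) = mex{3,3,2,1} = 0
G(13) = mex{0,2,3,2} = 1
G(14) = mex{1,3,2,3} = 0
G(15) = mex{0,2,3,2} = 1
G(16) = mex{1,3,2,3} = 0
G(17) = mex{0,0,3,2} = 1
G(18) = mex{1,1,0,3} = 2
G(19) = mex{2,0,1,0} = 3
G(20) = mex{3,1,0,1} = 2
G(21) = mex{2,0,1,0} = 3
G(22) = mex{3,1,0,1} = 2
G(23) = mex{2,2,1,0} = 3
P-positions are exactly the n with G(n) = 0.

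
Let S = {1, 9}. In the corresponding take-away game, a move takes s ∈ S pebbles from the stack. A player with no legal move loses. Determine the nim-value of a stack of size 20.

0

G(0) = 0
G(1) = mex{0} = 1
G(2) = mex{1} = 0
G(3) = mex{0} = 1
G(4) = mex{1} = 0
G(5) = mex{0} = 1
G(6) = mex{1} = 0
G(7) = mex{0} = 1
G(8) = mex{1} = 0
G(9) = mex{0,0} = 1
G(10) = mex{1,1} = 0
G(11) = mex{0,0} = 1
G(12) = mex{1,1} = 0
G(13) = mex{0,0} = 1
G(14) = mex{1,1} = 0
G(15) = mex{0,0} = 1
G(16) = mex{1,1} = 0
G(17) = mex{0,0} = 1
G(18) = mex{1,1} = 0
G(19) = mex{0,0} = 1
G(20) = mex{1,1} = 0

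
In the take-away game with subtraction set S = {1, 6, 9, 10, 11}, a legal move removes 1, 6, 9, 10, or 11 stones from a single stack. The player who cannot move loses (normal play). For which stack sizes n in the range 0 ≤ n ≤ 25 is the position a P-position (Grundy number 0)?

0, 2, 4, 7, 19, 21, 23

n :  0  1  2  3  4  5  6  7  8  9 10 11 12 13 14 15 16 17 18 19 20 21 22 23 24 25
G :  0  1  0  1  0  1  2  0  1  2  3  2  3  2  3  4  5  3  4  0  1  0  1  0  1  2
P-positions are exactly the n with G(n) = 0.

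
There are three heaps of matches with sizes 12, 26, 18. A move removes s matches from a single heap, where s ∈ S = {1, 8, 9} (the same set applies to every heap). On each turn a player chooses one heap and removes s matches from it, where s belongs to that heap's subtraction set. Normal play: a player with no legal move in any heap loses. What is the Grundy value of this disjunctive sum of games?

All heaps use S = {1, 8, 9}:
G(0) = 0
G(1) = mex{0} = 1
G(2) = mex{1} = 0
G(3) = mex{0} = 1
G(4) = mex{1} = 0
G(5) = mex{0} = 1
G(6) = mex{1} = 0
G(7) = mex{0} = 1
G(8) = mex{1,0} = 2
G(9) = mex{2,1,0} = 3
G(10) = mex{3,0,1} = 2
G(11) = mex{2,1,0} = 3
G(12) = mex{3,0,1} = 2
G(13) = mex{2,1,0} = 3
G(14) = mex{3,0,1} = 2
G(15) = mex{2,1,0} = 3
G(16) = mex{3,2,1} = 0
G(17) = mex{0,3,2} = 1
G(18) = mex{1,2,3} = 0
G(19) = mex{0,3,2} = 1
G(20) = mex{1,2,3} = 0
G(21) = mex{0,3,2} = 1
G(22) = mex{1,2,3} = 0
G(23) = mex{0,3,2} = 1
G(24) = mex{1,0,3} = 2
G(25) = mex{2,1,0} = 3
G(26) = mex{3,0,1} = 2
Heap A: G(12) = 2.
Heap B: G(26) = 2.
Heap C: G(18) = 0.
Combined Grundy value = 2 ⊕ 2 ⊕ 0 = 0.

0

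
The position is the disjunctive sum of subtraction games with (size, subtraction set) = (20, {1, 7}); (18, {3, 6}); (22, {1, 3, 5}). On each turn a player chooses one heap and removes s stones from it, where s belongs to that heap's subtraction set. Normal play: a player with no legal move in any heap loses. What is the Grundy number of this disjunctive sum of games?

Heap A, S = {1, 7}:
G(0) = 0
G(1) = mex{0} = 1
G(2) = mex{1} = 0
G(3) = mex{0} = 1
G(4) = mex{1} = 0
G(5) = mex{0} = 1
G(6) = mex{1} = 0
G(7) = mex{0,0} = 1
G(8) = mex{1,1} = 0
G(9) = mex{0,0} = 1
G(10) = mex{1,1} = 0
G(11) = mex{0,0} = 1
G(12) = mex{1,1} = 0
G(13) = mex{0,0} = 1
G(14) = mex{1,1} = 0
G(15) = mex{0,0} = 1
G(16) = mex{1,1} = 0
G(17) = mex{0,0} = 1
G(18) = mex{1,1} = 0
G(19) = mex{0,0} = 1
G(20) = mex{1,1} = 0
G_A(20) = 0.
Heap B, S = {3, 6}:
G(0) = 0
G(1) = mex{} = 0
G(2) = mex{} = 0
G(3) = mex{0} = 1
G(4) = mex{0} = 1
G(5) = mex{0} = 1
G(6) = mex{1,0} = 2
G(7) = mex{1,0} = 2
G(8) = mex{1,0} = 2
G(9) = mex{2,1} = 0
G(10) = mex{2,1} = 0
G(11) = mex{2,1} = 0
G(12) = mex{0,2} = 1
G(13) = mex{0,2} = 1
G(14) = mex{0,2} = 1
G(15) = mex{1,0} = 2
G(16) = mex{1,0} = 2
G(17) = mex{1,0} = 2
G(18) = mex{2,1} = 0
G_B(18) = 0.
Heap C, S = {1, 3, 5}:
G(0) = 0
G(1) = mex{0} = 1
G(2) = mex{1} = 0
G(3) = mex{0,0} = 1
G(4) = mex{1,1} = 0
G(5) = mex{0,0,0} = 1
G(6) = mex{1,1,1} = 0
G(7) = mex{0,0,0} = 1
G(8) = mex{1,1,1} = 0
G(9) = mex{0,0,0} = 1
G(10) = mex{1,1,1} = 0
G(11) = mex{0,0,0} = 1
G(12) = mex{1,1,1} = 0
G(13) = mex{0,0,0} = 1
G(14) = mex{1,1,1} = 0
G(15) = mex{0,0,0} = 1
G(16) = mex{1,1,1} = 0
G(17) = mex{0,0,0} = 1
G(18) = mex{1,1,1} = 0
G(19) = mex{0,0,0} = 1
G(20) = mex{1,1,1} = 0
G(21) = mex{0,0,0} = 1
G(22) = mex{1,1,1} = 0
G_C(22) = 0.
Combined Grundy value = 0 ⊕ 0 ⊕ 0 = 0.

0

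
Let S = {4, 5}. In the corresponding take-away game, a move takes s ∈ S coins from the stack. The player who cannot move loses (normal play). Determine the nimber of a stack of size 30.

0

G(0) = 0
G(1) = mex{} = 0
G(2) = mex{} = 0
G(3) = mex{} = 0
G(4) = mex{0} = 1
G(5) = mex{0,0} = 1
G(6) = mex{0,0} = 1
G(7) = mex{0,0} = 1
G(8) = mex{1,0} = 2
G(9) = mex{1,1} = 0
G(10) = mex{1,1} = 0
G(11) = mex{1,1} = 0
G(12) = mex{2,1} = 0
G(13) = mex{0,2} = 1
G(14) = mex{0,0} = 1
G(15) = mex{0,0} = 1
G(16) = mex{0,0} = 1
G(17) = mex{1,0} = 2
G(18) = mex{1,1} = 0
G(19) = mex{1,1} = 0
G(20) = mex{1,1} = 0
G(21) = mex{2,1} = 0
G(22) = mex{0,2} = 1
G(23) = mex{0,0} = 1
G(24) = mex{0,0} = 1
G(25) = mex{0,0} = 1
G(26) = mex{1,0} = 2
G(27) = mex{1,1} = 0
G(28) = mex{1,1} = 0
G(29) = mex{1,1} = 0
G(30) = mex{2,1} = 0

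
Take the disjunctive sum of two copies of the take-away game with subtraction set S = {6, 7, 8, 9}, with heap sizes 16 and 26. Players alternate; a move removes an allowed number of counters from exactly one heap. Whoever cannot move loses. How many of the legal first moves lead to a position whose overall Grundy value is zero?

8

All heaps use S = {6, 7, 8, 9}:
n :  0  1  2  3  4  5  6  7  8  9 10 11 12 13 14 15 16 17 18 19 20 21 22 23 24 25 26
G :  0  0  0  0  0  0  1  1  1  1  1  1  2  2  2  0  0  0  0  0  0  1  1  1  1  1  1
Heap A: G(16) = 0.
Heap B: G(26) = 1.
Combined Grundy value = 0 ⊕ 1 = 1.
A winning move leaves total XOR = 0, i.e. changes one component's Grundy value g to g ⊕ X where X is the current total.
Heap A: need g' = 0⊕1 = 1. Options: 16−6→G=1, 16−7→G=1, 16−8→G=1, 16−9→G=1. Hits: 4.
Heap B: need g' = 1⊕1 = 0. Options: 26−6→G=0, 26−7→G=0, 26−8→G=0, 26−9→G=0. Hits: 4.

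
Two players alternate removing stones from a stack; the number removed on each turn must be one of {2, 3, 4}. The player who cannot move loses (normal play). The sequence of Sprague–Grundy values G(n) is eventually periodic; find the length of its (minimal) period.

G(0) = 0
G(1) = mex{} = 0
G(2) = mex{0} = 1
G(3) = mex{0,0} = 1
G(4) = mex{1,0,0} = 2
G(5) = mex{1,1,0} = 2
G(6) = mex{2,1,1} = 0
G(7) = mex{2,2,1} = 0
G(8) = mex{0,2,2} = 1
G(9) = mex{0,0,2} = 1
G(10) = mex{1,0,0} = 2
G(11) = mex{1,1,0} = 2
G(12) = mex{2,1,1} = 0
G(13) = mex{2,2,1} = 0
G(14) = mex{0,2,2} = 1
G(n+6) = G(n) holds for n = 0,…,3 (a full window of length max(S) = 4), so the sequence is purely periodic with period 6.

6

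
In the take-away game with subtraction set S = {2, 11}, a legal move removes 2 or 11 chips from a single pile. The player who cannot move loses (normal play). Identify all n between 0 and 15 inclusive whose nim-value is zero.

0, 1, 4, 5, 8, 9, 13, 14

n :  0  1  2  3  4  5  6  7  8  9 10 11 12 13 14 15
G :  0  0  1  1  0  0  1  1  0  0  1  1  2  0  0  1
P-positions are exactly the n with G(n) = 0.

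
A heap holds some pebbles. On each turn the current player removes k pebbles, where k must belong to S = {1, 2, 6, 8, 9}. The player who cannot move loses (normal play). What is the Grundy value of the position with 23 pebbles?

n :  0  1  2  3  4  5  6  7  8  9 10 11 12 13 14 15 16 17 18 19 20 21 22 23
G :  0  1  2  0  1  2  3  0  1  2  0  1  2  3  0  1  2  0  1  2  3  0  1  2

2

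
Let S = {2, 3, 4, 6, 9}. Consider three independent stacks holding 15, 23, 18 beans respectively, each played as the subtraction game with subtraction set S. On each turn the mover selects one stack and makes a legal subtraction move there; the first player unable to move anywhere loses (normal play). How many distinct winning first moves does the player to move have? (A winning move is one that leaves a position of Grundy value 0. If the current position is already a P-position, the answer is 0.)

All stacks use S = {2, 3, 4, 6, 9}:
G(0) = 0
G(1) = mex{} = 0
G(2) = mex{0} = 1
G(3) = mex{0,0} = 1
G(4) = mex{1,0,0} = 2
G(5) = mex{1,1,0} = 2
G(6) = mex{2,1,1,0} = 3
G(7) = mex{2,2,1,0} = 3
G(8) = mex{3,2,2,1} = 0
G(9) = mex{3,3,2,1,0} = 4
G(10) = mex{0,3,3,2,0} = 1
G(11) = mex{4,0,3,2,1} = 5
G(12) = mex{1,4,0,3,1} = 2
G(13) = mex{5,1,4,3,2} = 0
G(14) = mex{2,5,1,0,2} = 3
G(15) = mex{0,2,5,4,3} = 1
G(16) = mex{3,0,2,1,3} = 4
G(17) = mex{1,3,0,5,0} = 2
G(18) = mex{4,1,3,2,4} = 0
G(19) = mex{2,4,1,0,1} = 3
G(20) = mex{0,2,4,3,5} = 1
G(21) = mex{3,0,2,1,2} = 4
G(22) = mex{1,3,0,4,0} = 2
G(23) = mex{4,1,3,2,3} = 0
Stack A: G(15) = 1.
Stack B: G(23) = 0.
Stack C: G(18) = 0.
Combined Grundy value = 1 ⊕ 0 ⊕ 0 = 1.
A winning move leaves total XOR = 0, i.e. changes one component's Grundy value g to g ⊕ X where X is the current total.
Stack A: need g' = 1⊕1 = 0. Options: 15−2→G=0, 15−3→G=2, 15−4→G=5, 15−6→G=4, 15−9→G=3. Hits: 1.
Stack B: need g' = 0⊕1 = 1. Options: 23−2→G=4, 23−3→G=1, 23−4→G=3, 23−6→G=2, 23−9→G=3. Hits: 1.
Stack C: need g' = 0⊕1 = 1. Options: 18−2→G=4, 18−3→G=1, 18−4→G=3, 18−6→G=2, 18−9→G=4. Hits: 1.

3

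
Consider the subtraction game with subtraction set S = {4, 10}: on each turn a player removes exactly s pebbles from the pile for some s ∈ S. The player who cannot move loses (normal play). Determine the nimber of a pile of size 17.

G(0) = 0
G(1) = mex{} = 0
G(2) = mex{} = 0
G(3) = mex{} = 0
G(4) = mex{0} = 1
G(5) = mex{0} = 1
G(6) = mex{0} = 1
G(7) = mex{0} = 1
G(8) = mex{1} = 0
G(9) = mex{1} = 0
G(10) = mex{1,0} = 2
G(11) = mex{1,0} = 2
G(12) = mex{0,0} = 1
G(13) = mex{0,0} = 1
G(14) = mex{2,1} = 0
G(15) = mex{2,1} = 0
G(16) = mex{1,1} = 0
G(17) = mex{1,1} = 0

0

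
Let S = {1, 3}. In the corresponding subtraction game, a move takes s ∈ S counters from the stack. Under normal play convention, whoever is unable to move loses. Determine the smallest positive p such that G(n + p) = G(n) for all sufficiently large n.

n :  0  1  2  3  4  5  6  7  8  9 10 11 12 13 14
G :  0  1  0  1  0  1  0  1  0  1  0  1  0  1  0
G(n+2) = G(n) holds for n = 0,…,2 (a full window of length max(S) = 3), so the sequence is purely periodic with period 2.

2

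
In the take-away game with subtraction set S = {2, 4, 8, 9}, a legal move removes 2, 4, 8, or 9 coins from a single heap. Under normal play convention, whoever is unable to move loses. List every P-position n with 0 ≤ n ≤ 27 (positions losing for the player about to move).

n :  0  1  2  3  4  5  6  7  8  9 10 11 12 13 14 15 16 17 18 19 20 21 22 23 24 25 26 27
G :  0  0  1  1  2  2  0  0  1  1  2  2  0  0  1  1  2  2  0  0  1  1  2  2  0  0  1  1
P-positions are exactly the n with G(n) = 0.

0, 1, 6, 7, 12, 13, 18, 19, 24, 25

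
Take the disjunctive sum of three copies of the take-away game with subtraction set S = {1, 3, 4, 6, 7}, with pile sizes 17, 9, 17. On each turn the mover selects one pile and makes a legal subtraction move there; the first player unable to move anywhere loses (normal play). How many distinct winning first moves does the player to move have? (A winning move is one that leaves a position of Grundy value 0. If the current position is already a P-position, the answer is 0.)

1

All piles use S = {1, 3, 4, 6, 7}:
n :  0  1  2  3  4  5  6  7  8  9 10 11 12 13 14 15 16 17
G :  0  1  0  1  2  3  2  3  4  5  0  1  0  1  2  3  2  3
Pile A: G(17) = 3.
Pile B: G(9) = 5.
Pile C: G(17) = 3.
Combined Grundy value = 3 ⊕ 5 ⊕ 3 = 5.
A winning move leaves total XOR = 0, i.e. changes one component's Grundy value g to g ⊕ X where X is the current total.
Pile A: need g' = 3⊕5 = 6. Options: 17−1→G=2, 17−3→G=2, 17−4→G=1, 17−6→G=1, 17−7→G=0. Hits: 0.
Pile B: need g' = 5⊕5 = 0. Options: 9−1→G=4, 9−3→G=2, 9−4→G=3, 9−6→G=1, 9−7→G=0. Hits: 1.
Pile C: need g' = 3⊕5 = 6. Options: 17−1→G=2, 17−3→G=2, 17−4→G=1, 17−6→G=1, 17−7→G=0. Hits: 0.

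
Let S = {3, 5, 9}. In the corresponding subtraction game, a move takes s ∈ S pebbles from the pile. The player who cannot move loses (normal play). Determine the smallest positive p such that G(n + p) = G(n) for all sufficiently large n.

n :  0  1  2  3  4  5  6  7  8  9 10 11 12 13 14 15 16 17 18 19 20 21 22 23 24 25 26
G :  0  0  0  1  1  1  2  2  0  3  3  1  0  2  0  1  0  1  0  1  0  1  0  1  0  1  0
From n = 14 onward G(n+2) = G(n); since this holds over max(S) = 9 consecutive positions the period is 2 (pre-period 14).

2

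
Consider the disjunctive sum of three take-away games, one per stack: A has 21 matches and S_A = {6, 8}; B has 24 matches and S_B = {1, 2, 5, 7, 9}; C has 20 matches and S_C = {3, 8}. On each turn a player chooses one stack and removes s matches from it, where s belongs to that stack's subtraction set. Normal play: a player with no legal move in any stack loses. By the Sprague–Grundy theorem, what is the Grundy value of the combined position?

4

Stack A, S = {6, 8}:
G(0) = 0
G(1) = mex{} = 0
G(2) = mex{} = 0
G(3) = mex{} = 0
G(4) = mex{} = 0
G(5) = mex{} = 0
G(6) = mex{0} = 1
G(7) = mex{0} = 1
G(8) = mex{0,0} = 1
G(9) = mex{0,0} = 1
G(10) = mex{0,0} = 1
G(11) = mex{0,0} = 1
G(12) = mex{1,0} = 2
G(13) = mex{1,0} = 2
G(14) = mex{1,1} = 0
G(15) = mex{1,1} = 0
G(16) = mex{1,1} = 0
G(17) = mex{1,1} = 0
G(18) = mex{2,1} = 0
G(19) = mex{2,1} = 0
G(20) = mex{0,2} = 1
G(21) = mex{0,2} = 1
G_A(21) = 1.
Stack B, S = {1, 2, 5, 7, 9}:
G(0) = 0
G(1) = mex{0} = 1
G(2) = mex{1,0} = 2
G(3) = mex{2,1} = 0
G(4) = mex{0,2} = 1
G(5) = mex{1,0,0} = 2
G(6) = mex{2,1,1} = 0
G(7) = mex{0,2,2,0} = 1
G(8) = mex{1,0,0,1} = 2
G(9) = mex{2,1,1,2,0} = 3
G(10) = mex{3,2,2,0,1} = 4
G(11) = mex{4,3,0,1,2} = 5
G(12) = mex{5,4,1,2,0} = 3
G(13) = mex{3,5,2,0,1} = 4
G(14) = mex{4,3,3,1,2} = 0
G(15) = mex{0,4,4,2,0} = 1
G(16) = mex{1,0,5,3,1} = 2
G(17) = mex{2,1,3,4,2} = 0
G(18) = mex{0,2,4,5,3} = 1
G(19) = mex{1,0,0,3,4} = 2
G(20) = mex{2,1,1,4,5} = 0
G(21) = mex{0,2,2,0,3} = 1
G(22) = mex{1,0,0,1,4} = 2
G(23) = mex{2,1,1,2,0} = 3
G(24) = mex{3,2,2,0,1} = 4
G_B(24) = 4.
Stack C, S = {3, 8}:
G(0) = 0
G(1) = mex{} = 0
G(2) = mex{} = 0
G(3) = mex{0} = 1
G(4) = mex{0} = 1
G(5) = mex{0} = 1
G(6) = mex{1} = 0
G(7) = mex{1} = 0
G(8) = mex{1,0} = 2
G(9) = mex{0,0} = 1
G(10) = mex{0,0} = 1
G(11) = mex{2,1} = 0
G(12) = mex{1,1} = 0
G(13) = mex{1,1} = 0
G(14) = mex{0,0} = 1
G(15) = mex{0,0} = 1
G(16) = mex{0,2} = 1
G(17) = mex{1,1} = 0
G(18) = mex{1,1} = 0
G(19) = mex{1,0} = 2
G(20) = mex{0,0} = 1
G_C(20) = 1.
Combined Grundy value = 1 ⊕ 4 ⊕ 1 = 4.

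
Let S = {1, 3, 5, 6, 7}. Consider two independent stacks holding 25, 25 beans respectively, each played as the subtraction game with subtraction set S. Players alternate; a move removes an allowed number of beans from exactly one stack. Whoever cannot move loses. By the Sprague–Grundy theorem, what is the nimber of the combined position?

0

All stacks use S = {1, 3, 5, 6, 7}:
n :  0  1  2  3  4  5  6  7  8  9 10 11 12 13 14 15 16 17 18 19 20 21 22 23 24 25
G :  0  1  0  1  0  1  2  3  2  3  2  3  0  1  0  1  0  1  2  3  2  3  2  3  0  1
Stack A: G(25) = 1.
Stack B: G(25) = 1.
Combined Grundy value = 1 ⊕ 1 = 0.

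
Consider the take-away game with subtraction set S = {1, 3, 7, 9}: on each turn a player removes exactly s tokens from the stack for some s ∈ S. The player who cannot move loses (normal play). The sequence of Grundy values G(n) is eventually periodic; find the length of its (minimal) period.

G(0) = 0
G(1) = mex{0} = 1
G(2) = mex{1} = 0
G(3) = mex{0,0} = 1
G(4) = mex{1,1} = 0
G(5) = mex{0,0} = 1
G(6) = mex{1,1} = 0
G(7) = mex{0,0,0} = 1
G(8) = mex{1,1,1} = 0
G(9) = mex{0,0,0,0} = 1
G(10) = mex{1,1,1,1} = 0
G(11) = mex{0,0,0,0} = 1
G(12) = mex{1,1,1,1} = 0
G(13) = mex{0,0,0,0} = 1
G(14) = mex{1,1,1,1} = 0
G(n+2) = G(n) holds for n = 0,…,8 (a full window of length max(S) = 9), so the sequence is purely periodic with period 2.

2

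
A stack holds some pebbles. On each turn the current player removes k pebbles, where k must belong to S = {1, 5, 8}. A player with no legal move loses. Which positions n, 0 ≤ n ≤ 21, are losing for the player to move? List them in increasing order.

G(0) = 0
G(1) = mex{0} = 1
G(2) = mex{1} = 0
G(3) = mex{0} = 1
G(4) = mex{1} = 0
G(5) = mex{0,0} = 1
G(6) = mex{1,1} = 0
G(7) = mex{0,0} = 1
G(8) = mex{1,1,0} = 2
G(9) = mex{2,0,1} = 3
G(10) = mex{3,1,0} = 2
G(11) = mex{2,0,1} = 3
G(12) = mex{3,1,0} = 2
G(13) = mex{2,2,1} = 0
G(14) = mex{0,3,0} = 1
G(15) = mex{1,2,1} = 0
G(16) = mex{0,3,2} = 1
G(17) = mex{1,2,3} = 0
G(18) = mex{0,0,2} = 1
G(19) = mex{1,1,3} = 0
G(20) = mex{0,0,2} = 1
G(21) = mex{1,1,0} = 2
P-positions are exactly the n with G(n) = 0.

0, 2, 4, 6, 13, 15, 17, 19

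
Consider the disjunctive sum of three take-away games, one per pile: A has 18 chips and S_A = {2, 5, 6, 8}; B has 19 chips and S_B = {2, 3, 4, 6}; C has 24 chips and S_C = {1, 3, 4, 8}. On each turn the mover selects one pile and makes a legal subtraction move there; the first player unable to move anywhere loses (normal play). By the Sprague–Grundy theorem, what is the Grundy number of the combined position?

0

Pile A, S = {2, 5, 6, 8}:
n :  0  1  2  3  4  5  6  7  8  9 10 11 12 13 14 15 16 17 18
G :  0  0  1  1  0  2  1  3  2  2  3  0  2  1  0  0  1  1  0
G_A(18) = 0.
Pile B, S = {2, 3, 4, 6}:
G(0) = 0
G(1) = mex{} = 0
G(2) = mex{0} = 1
G(3) = mex{0,0} = 1
G(4) = mex{1,0,0} = 2
G(5) = mex{1,1,0} = 2
G(6) = mex{2,1,1,0} = 3
G(7) = mex{2,2,1,0} = 3
G(8) = mex{3,2,2,1} = 0
G(9) = mex{3,3,2,1} = 0
G(10) = mex{0,3,3,2} = 1
G(11) = mex{0,0,3,2} = 1
G(12) = mex{1,0,0,3} = 2
G(13) = mex{1,1,0,3} = 2
G(14) = mex{2,1,1,0} = 3
G(15) = mex{2,2,1,0} = 3
G(16) = mex{3,2,2,1} = 0
G(17) = mex{3,3,2,1} = 0
G(18) = mex{0,3,3,2} = 1
G(19) = mex{0,0,3,2} = 1
G_B(19) = 1.
Pile C, S = {1, 3, 4, 8}:
G(0) = 0
G(1) = mex{0} = 1
G(2) = mex{1} = 0
G(3) = mex{0,0} = 1
G(4) = mex{1,1,0} = 2
G(5) = mex{2,0,1} = 3
G(6) = mex{3,1,0} = 2
G(7) = mex{2,2,1} = 0
G(8) = mex{0,3,2,0} = 1
G(9) = mex{1,2,3,1} = 0
G(10) = mex{0,0,2,0} = 1
G(11) = mex{1,1,0,1} = 2
G(12) = mex{2,0,1,2} = 3
G(13) = mex{3,1,0,3} = 2
G(14) = mex{2,2,1,2} = 0
G(15) = mex{0,3,2,0} = 1
G(16) = mex{1,2,3,1} = 0
G(17) = mex{0,0,2,0} = 1
G(18) = mex{1,1,0,1} = 2
G(19) = mex{2,0,1,2} = 3
G(20) = mex{3,1,0,3} = 2
G(21) = mex{2,2,1,2} = 0
G(22) = mex{0,3,2,0} = 1
G(23) = mex{1,2,3,1} = 0
G(24) = mex{0,0,2,0} = 1
G_C(24) = 1.
Combined Grundy value = 0 ⊕ 1 ⊕ 1 = 0.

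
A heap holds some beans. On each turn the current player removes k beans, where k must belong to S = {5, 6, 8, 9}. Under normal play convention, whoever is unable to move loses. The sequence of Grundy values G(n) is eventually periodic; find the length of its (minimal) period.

14

n :  0  1  2  3  4  5  6  7  8  9 10 11 12 13 14 15 16 17 18 19 20 21 22 23 24 25 26 27 28 29
G :  0  0  0  0  0  1  1  1  1  1  2  2  2  2  0  0  0  0  0  1  1  1  1  1  2  2  2  2  0  0
G(n+14) = G(n) holds for n = 0,…,8 (a full window of length max(S) = 9), so the sequence is purely periodic with period 14.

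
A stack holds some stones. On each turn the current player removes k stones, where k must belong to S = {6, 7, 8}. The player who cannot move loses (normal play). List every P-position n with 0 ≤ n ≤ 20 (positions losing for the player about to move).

0, 1, 2, 3, 4, 5, 14, 15, 16, 17, 18, 19

n :  0  1  2  3  4  5  6  7  8  9 10 11 12 13 14 15 16 17 18 19 20
G :  0  0  0  0  0  0  1  1  1  1  1  1  2  2  0  0  0  0  0  0  1
P-positions are exactly the n with G(n) = 0.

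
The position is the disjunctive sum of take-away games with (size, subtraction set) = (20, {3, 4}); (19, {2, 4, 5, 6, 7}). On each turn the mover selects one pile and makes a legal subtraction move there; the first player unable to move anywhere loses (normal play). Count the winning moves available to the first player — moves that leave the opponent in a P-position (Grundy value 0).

Pile A, S = {3, 4}:
G(0) = 0
G(1) = mex{} = 0
G(2) = mex{} = 0
G(3) = mex{0} = 1
G(4) = mex{0,0} = 1
G(5) = mex{0,0} = 1
G(6) = mex{1,0} = 2
G(7) = mex{1,1} = 0
G(8) = mex{1,1} = 0
G(9) = mex{2,1} = 0
G(10) = mex{0,2} = 1
G(11) = mex{0,0} = 1
G(12) = mex{0,0} = 1
G(13) = mex{1,0} = 2
G(14) = mex{1,1} = 0
G(15) = mex{1,1} = 0
G(16) = mex{2,1} = 0
G(17) = mex{0,2} = 1
G(18) = mex{0,0} = 1
G(19) = mex{0,0} = 1
G(20) = mex{1,0} = 2
G_A(20) = 2.
Pile B, S = {2, 4, 5, 6, 7}:
G(0) = 0
G(1) = mex{} = 0
G(2) = mex{0} = 1
G(3) = mex{0} = 1
G(4) = mex{1,0} = 2
G(5) = mex{1,0,0} = 2
G(6) = mex{2,1,0,0} = 3
G(7) = mex{2,1,1,0,0} = 3
G(8) = mex{3,2,1,1,0} = 4
G(9) = mex{3,2,2,1,1} = 0
G(10) = mex{4,3,2,2,1} = 0
G(11) = mex{0,3,3,2,2} = 1
G(12) = mex{0,4,3,3,2} = 1
G(13) = mex{1,0,4,3,3} = 2
G(14) = mex{1,0,0,4,3} = 2
G(15) = mex{2,1,0,0,4} = 3
G(16) = mex{2,1,1,0,0} = 3
G(17) = mex{3,2,1,1,0} = 4
G(18) = mex{3,2,2,1,1} = 0
G(19) = mex{4,3,2,2,1} = 0
G_B(19) = 0.
Combined Grundy value = 2 ⊕ 0 = 2.
A winning move leaves total XOR = 0, i.e. changes one component's Grundy value g to g ⊕ X where X is the current total.
Pile A: need g' = 2⊕2 = 0. Options: 20−3→G=1, 20−4→G=0. Hits: 1.
Pile B: need g' = 0⊕2 = 2. Options: 19−2→G=4, 19−4→G=3, 19−5→G=2, 19−6→G=2, 19−7→G=1. Hits: 2.

3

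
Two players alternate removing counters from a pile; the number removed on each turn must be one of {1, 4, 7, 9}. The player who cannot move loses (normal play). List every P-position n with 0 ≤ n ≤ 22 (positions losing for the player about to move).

0, 2, 5, 8, 10, 13, 16, 18, 21

n :  0  1  2  3  4  5  6  7  8  9 10 11 12 13 14 15 16 17 18 19 20 21 22
G :  0  1  0  1  2  0  1  2  0  1  0  1  2  0  1  2  0  1  0  1  2  0  1
P-positions are exactly the n with G(n) = 0.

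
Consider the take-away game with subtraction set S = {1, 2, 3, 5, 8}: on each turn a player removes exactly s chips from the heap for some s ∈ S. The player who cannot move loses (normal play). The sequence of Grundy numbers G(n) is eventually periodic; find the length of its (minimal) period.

10

n :  0  1  2  3  4  5  6  7  8  9 10 11 12 13 14 15 16 17 18 19 20 21
G :  0  1  2  3  0  1  2  3  4  5  0  1  2  3  0  1  2  3  4  5  0  1
G(n+10) = G(n) holds for n = 0,…,7 (a full window of length max(S) = 8), so the sequence is purely periodic with period 10.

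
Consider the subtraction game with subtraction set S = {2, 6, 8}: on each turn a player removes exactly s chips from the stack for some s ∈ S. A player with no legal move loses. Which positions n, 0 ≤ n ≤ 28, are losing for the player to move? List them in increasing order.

n :  0  1  2  3  4  5  6  7  8  9 10 11 12 13 14 15 16 17 18 19 20 21 22 23 24 25 26 27 28
G :  0  0  1  1  0  0  1  1  2  2  3  3  2  2  0  0  1  1  0  0  1  1  2  2  3  3  2  2  0
P-positions are exactly the n with G(n) = 0.

0, 1, 4, 5, 14, 15, 18, 19, 28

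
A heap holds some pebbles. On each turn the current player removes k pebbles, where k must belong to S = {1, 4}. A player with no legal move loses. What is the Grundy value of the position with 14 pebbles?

2

n :  0  1  2  3  4  5  6  7  8  9 10 11 12 13 14
G :  0  1  0  1  2  0  1  0  1  2  0  1  0  1  2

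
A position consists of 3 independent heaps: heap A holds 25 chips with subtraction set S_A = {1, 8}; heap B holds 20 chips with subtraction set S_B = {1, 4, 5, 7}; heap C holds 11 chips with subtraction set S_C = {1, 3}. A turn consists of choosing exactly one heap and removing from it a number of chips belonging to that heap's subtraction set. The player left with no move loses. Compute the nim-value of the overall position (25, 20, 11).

Heap A, S = {1, 8}:
n :  0  1  2  3  4  5  6  7  8  9 10 11 12 13 14 15 16 17 18 19 20 21 22 23 24 25
G :  0  1  0  1  0  1  0  1  2  0  1  0  1  0  1  0  1  2  0  1  0  1  0  1  0  1
G_A(25) = 1.
Heap B, S = {1, 4, 5, 7}:
n :  0  1  2  3  4  5  6  7  8  9 10 11 12 13 14 15 16 17 18 19 20
G :  0  1  0  1  2  3  2  3  0  1  0  1  2  3  2  3  0  1  0  1  2
G_B(20) = 2.
Heap C, S = {1, 3}:
n :  0  1  2  3  4  5  6  7  8  9 10 11
G :  0  1  0  1  0  1  0  1  0  1  0  1
G_C(11) = 1.
Combined Grundy value = 1 ⊕ 2 ⊕ 1 = 2.

2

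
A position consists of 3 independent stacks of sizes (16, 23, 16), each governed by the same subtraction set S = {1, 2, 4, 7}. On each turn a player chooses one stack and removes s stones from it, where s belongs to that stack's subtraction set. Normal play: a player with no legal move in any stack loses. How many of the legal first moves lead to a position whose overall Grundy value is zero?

1

All stacks use S = {1, 2, 4, 7}:
G(0) = 0
G(1) = mex{0} = 1
G(2) = mex{1,0} = 2
G(3) = mex{2,1} = 0
G(4) = mex{0,2,0} = 1
G(5) = mex{1,0,1} = 2
G(6) = mex{2,1,2} = 0
G(7) = mex{0,2,0,0} = 1
G(8) = mex{1,0,1,1} = 2
G(9) = mex{2,1,2,2} = 0
G(10) = mex{0,2,0,0} = 1
G(11) = mex{1,0,1,1} = 2
G(12) = mex{2,1,2,2} = 0
G(13) = mex{0,2,0,0} = 1
G(14) = mex{1,0,1,1} = 2
G(15) = mex{2,1,2,2} = 0
G(16) = mex{0,2,0,0} = 1
G(17) = mex{1,0,1,1} = 2
G(18) = mex{2,1,2,2} = 0
G(19) = mex{0,2,0,0} = 1
G(20) = mex{1,0,1,1} = 2
G(21) = mex{2,1,2,2} = 0
G(22) = mex{0,2,0,0} = 1
G(23) = mex{1,0,1,1} = 2
Stack A: G(16) = 1.
Stack B: G(23) = 2.
Stack C: G(16) = 1.
Combined Grundy value = 1 ⊕ 2 ⊕ 1 = 2.
A winning move leaves total XOR = 0, i.e. changes one component's Grundy value g to g ⊕ X where X is the current total.
Stack A: need g' = 1⊕2 = 3. Options: 16−1→G=0, 16−2→G=2, 16−4→G=0, 16−7→G=0. Hits: 0.
Stack B: need g' = 2⊕2 = 0. Options: 23−1→G=1, 23−2→G=0, 23−4→G=1, 23−7→G=1. Hits: 1.
Stack C: need g' = 1⊕2 = 3. Options: 16−1→G=0, 16−2→G=2, 16−4→G=0, 16−7→G=0. Hits: 0.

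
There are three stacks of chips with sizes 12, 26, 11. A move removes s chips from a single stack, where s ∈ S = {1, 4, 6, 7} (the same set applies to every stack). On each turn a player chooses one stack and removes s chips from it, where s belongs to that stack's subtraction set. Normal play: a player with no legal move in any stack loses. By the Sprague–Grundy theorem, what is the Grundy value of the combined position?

3

All stacks use S = {1, 4, 6, 7}:
n :  0  1  2  3  4  5  6  7  8  9 10 11 12 13 14 15 16 17 18 19 20 21 22 23 24 25 26
G :  0  1  0  1  2  0  1  2  3  2  0  1  2  0  1  0  1  2  0  1  2  3  2  0  1  2  0
Stack A: G(12) = 2.
Stack B: G(26) = 0.
Stack C: G(11) = 1.
Combined Grundy value = 2 ⊕ 0 ⊕ 1 = 3.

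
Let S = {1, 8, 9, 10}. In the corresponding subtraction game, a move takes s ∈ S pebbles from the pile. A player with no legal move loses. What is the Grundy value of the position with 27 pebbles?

G(0) = 0
G(1) = mex{0} = 1
G(2) = mex{1} = 0
G(3) = mex{0} = 1
G(4) = mex{1} = 0
G(5) = mex{0} = 1
G(6) = mex{1} = 0
G(7) = mex{0} = 1
G(8) = mex{1,0} = 2
G(9) = mex{2,1,0} = 3
G(10) = mex{3,0,1,0} = 2
G(11) = mex{2,1,0,1} = 3
G(12) = mex{3,0,1,0} = 2
G(13) = mex{2,1,0,1} = 3
G(14) = mex{3,0,1,0} = 2
G(15) = mex{2,1,0,1} = 3
G(16) = mex{3,2,1,0} = 4
G(17) = mex{4,3,2,1} = 0
G(18) = mex{0,2,3,2} = 1
G(19) = mex{1,3,2,3} = 0
G(20) = mex{0,2,3,2} = 1
G(21) = mex{1,3,2,3} = 0
G(22) = mex{0,2,3,2} = 1
G(23) = mex{1,3,2,3} = 0
G(24) = mex{0,4,3,2} = 1
G(25) = mex{1,0,4,3} = 2
G(26) = mex{2,1,0,4} = 3
G(27) = mex{3,0,1,0} = 2

2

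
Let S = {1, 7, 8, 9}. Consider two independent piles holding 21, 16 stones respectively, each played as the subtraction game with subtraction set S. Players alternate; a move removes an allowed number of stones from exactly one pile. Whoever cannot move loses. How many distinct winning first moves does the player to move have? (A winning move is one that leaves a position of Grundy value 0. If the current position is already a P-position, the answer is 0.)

All piles use S = {1, 7, 8, 9}:
G(0) = 0
G(1) = mex{0} = 1
G(2) = mex{1} = 0
G(3) = mex{0} = 1
G(4) = mex{1} = 0
G(5) = mex{0} = 1
G(6) = mex{1} = 0
G(7) = mex{0,0} = 1
G(8) = mex{1,1,0} = 2
G(9) = mex{2,0,1,0} = 3
G(10) = mex{3,1,0,1} = 2
G(11) = mex{2,0,1,0} = 3
G(12) = mex{3,1,0,1} = 2
G(13) = mex{2,0,1,0} = 3
G(14) = mex{3,1,0,1} = 2
G(15) = mex{2,2,1,0} = 3
G(16) = mex{3,3,2,1} = 0
G(17) = mex{0,2,3,2} = 1
G(18) = mex{1,3,2,3} = 0
G(19) = mex{0,2,3,2} = 1
G(20) = mex{1,3,2,3} = 0
G(21) = mex{0,2,3,2} = 1
Pile A: G(21) = 1.
Pile B: G(16) = 0.
Combined Grundy value = 1 ⊕ 0 = 1.
A winning move leaves total XOR = 0, i.e. changes one component's Grundy value g to g ⊕ X where X is the current total.
Pile A: need g' = 1⊕1 = 0. Options: 21−1→G=0, 21−7→G=2, 21−8→G=3, 21−9→G=2. Hits: 1.
Pile B: need g' = 0⊕1 = 1. Options: 16−1→G=3, 16−7→G=3, 16−8→G=2, 16−9→G=1. Hits: 1.

2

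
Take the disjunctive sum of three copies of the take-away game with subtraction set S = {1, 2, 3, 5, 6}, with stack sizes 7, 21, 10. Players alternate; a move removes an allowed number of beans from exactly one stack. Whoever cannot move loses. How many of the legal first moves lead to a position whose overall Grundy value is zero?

0

All stacks use S = {1, 2, 3, 5, 6}:
G(0) = 0
G(1) = mex{0} = 1
G(2) = mex{1,0} = 2
G(3) = mex{2,1,0} = 3
G(4) = mex{3,2,1} = 0
G(5) = mex{0,3,2,0} = 1
G(6) = mex{1,0,3,1,0} = 2
G(7) = mex{2,1,0,2,1} = 3
G(8) = mex{3,2,1,3,2} = 0
G(9) = mex{0,3,2,0,3} = 1
G(10) = mex{1,0,3,1,0} = 2
G(11) = mex{2,1,0,2,1} = 3
G(12) = mex{3,2,1,3,2} = 0
G(13) = mex{0,3,2,0,3} = 1
G(14) = mex{1,0,3,1,0} = 2
G(15) = mex{2,1,0,2,1} = 3
G(16) = mex{3,2,1,3,2} = 0
G(17) = mex{0,3,2,0,3} = 1
G(18) = mex{1,0,3,1,0} = 2
G(19) = mex{2,1,0,2,1} = 3
G(20) = mex{3,2,1,3,2} = 0
G(21) = mex{0,3,2,0,3} = 1
Stack A: G(7) = 3.
Stack B: G(21) = 1.
Stack C: G(10) = 2.
Combined Grundy value = 3 ⊕ 1 ⊕ 2 = 0.
A winning move leaves total XOR = 0, i.e. changes one component's Grundy value g to g ⊕ X where X is the current total.
Stack A: target g' = 3⊕0 = 3, but every legal move changes the Grundy value (mex property), so 0 moves.
Stack B: target g' = 1⊕0 = 1, but every legal move changes the Grundy value (mex property), so 0 moves.
Stack C: target g' = 2⊕0 = 2, but every legal move changes the Grundy value (mex property), so 0 moves.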